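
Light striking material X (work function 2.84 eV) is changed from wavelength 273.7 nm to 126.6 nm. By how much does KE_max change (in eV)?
5.2635 eV

Using Einstein's equation: KE_max = hc/λ - φ

For λ₁ = 273.7 nm:
KE₁ = hc/λ₁ - φ = 4.5299 - 2.84 = 1.6899 eV

For λ₂ = 126.6 nm:
KE₂ = hc/λ₂ - φ = 9.7934 - 2.84 = 6.9534 eV

Change in KE:
ΔKE = KE₂ - KE₁ = 6.9534 - 1.6899 = 5.2635 eV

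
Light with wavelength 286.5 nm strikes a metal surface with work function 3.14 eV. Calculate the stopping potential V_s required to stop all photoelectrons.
1.1875 V

The stopping potential V_s satisfies: eV_s = KE_max

First, find KE_max using Einstein's equation:
E_photon = hc/λ = 4.3275 eV
KE_max = E_photon - φ = 4.3275 - 3.14 = 1.1875 eV

Since eV_s = KE_max:
V_s = KE_max/e = 1.1875 V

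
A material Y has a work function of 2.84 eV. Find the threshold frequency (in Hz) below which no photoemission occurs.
6.8671e+14 Hz

The threshold frequency is when the photon energy equals the work function:
hf₀ = φ

Solving for f₀:
f₀ = φ/h = (2.84 eV × 1.602×10⁻¹⁹ J/eV) / (6.626×10⁻³⁴ J·s)
f₀ = 6.8671e+14 Hz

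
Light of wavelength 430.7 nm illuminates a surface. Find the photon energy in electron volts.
2.8787 eV

Using E = hf = hc/λ:

E = hc/λ = (6.626×10⁻³⁴ J·s)(3×10⁸ m/s) / (430.7×10⁻⁹ m)
E = 2.8787 eV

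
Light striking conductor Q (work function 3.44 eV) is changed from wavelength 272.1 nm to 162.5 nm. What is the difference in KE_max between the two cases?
3.0732 eV

Using Einstein's equation: KE_max = hc/λ - φ

For λ₁ = 272.1 nm:
KE₁ = hc/λ₁ - φ = 4.5566 - 3.44 = 1.1166 eV

For λ₂ = 162.5 nm:
KE₂ = hc/λ₂ - φ = 7.6298 - 3.44 = 4.1898 eV

Change in KE:
ΔKE = KE₂ - KE₁ = 4.1898 - 1.1166 = 3.0732 eV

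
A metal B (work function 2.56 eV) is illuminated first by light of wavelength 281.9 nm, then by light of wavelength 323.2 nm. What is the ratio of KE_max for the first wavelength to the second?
1.4404

Using Einstein's equation: KE_max = hc/λ - φ

For λ₁ = 281.9 nm:
E₁ = hc/λ₁ = 4.3982 eV
KE₁ = E₁ - φ = 4.3982 - 2.56 = 1.8382 eV

For λ₂ = 323.2 nm:
E₂ = hc/λ₂ = 3.8361 eV
KE₂ = E₂ - φ = 3.8361 - 2.56 = 1.2761 eV

Ratio: KE₁/KE₂ = 1.8382/1.2761 = 1.4404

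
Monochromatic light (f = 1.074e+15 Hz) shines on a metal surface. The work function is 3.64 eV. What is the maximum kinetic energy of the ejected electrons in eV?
0.8017 eV

Using Einstein's photoelectric equation: KE_max = hf - φ

First, calculate the photon energy:
E_photon = hf = (6.626×10⁻³⁴ J·s)(1.074e+15 Hz)
E_photon = 4.4417 eV

Then, the maximum kinetic energy:
KE_max = E_photon - φ = 4.4417 eV - 3.64 eV = 0.8017 eV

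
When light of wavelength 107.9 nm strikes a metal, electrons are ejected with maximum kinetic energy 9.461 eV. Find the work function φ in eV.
2.03 eV

From Einstein's photoelectric equation: KE_max = hf - φ = hc/λ - φ

Rearranging for φ:
φ = hc/λ - KE_max

Calculate photon energy:
E_photon = hc/λ = 11.4907 eV

Therefore:
φ = 11.4907 - 9.461 = 2.03 eV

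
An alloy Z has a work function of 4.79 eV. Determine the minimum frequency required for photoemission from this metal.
1.1582e+15 Hz

The threshold frequency is when the photon energy equals the work function:
hf₀ = φ

Solving for f₀:
f₀ = φ/h = (4.79 eV × 1.602×10⁻¹⁹ J/eV) / (6.626×10⁻³⁴ J·s)
f₀ = 1.1582e+15 Hz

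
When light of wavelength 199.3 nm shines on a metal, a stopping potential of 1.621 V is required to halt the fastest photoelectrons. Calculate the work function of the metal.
4.60 eV

The stopping potential gives the maximum kinetic energy: KE_max = eV_s = 1.621 eV

From Einstein's photoelectric equation: KE_max = hc/λ - φ
Rearranging: φ = hc/λ - KE_max

Calculate photon energy:
E_photon = hc/λ = (6.626×10⁻³⁴ J·s)(3×10⁸ m/s) / (199.3×10⁻⁹ m) = 6.2210 eV

Therefore:
φ = 6.2210 - 1.621 = 4.60 eV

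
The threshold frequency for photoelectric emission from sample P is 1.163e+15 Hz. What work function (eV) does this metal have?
4.81 eV

At the threshold frequency, photon energy equals work function:
φ = hf₀

Calculating:
φ = (6.626×10⁻³⁴ J·s)(1.163e+15 Hz)
φ = 4.81 eV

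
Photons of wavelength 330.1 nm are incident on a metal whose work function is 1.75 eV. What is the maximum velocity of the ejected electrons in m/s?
8.4001e+05 m/s

First, find the maximum kinetic energy:
E_photon = hc/λ = 3.7560 eV
KE_max = E_photon - φ = 3.7560 - 1.75 = 2.0060 eV

Convert to Joules: KE_max = 2.0060 × 1.602×10⁻¹⁹ J = 3.2139e-19 J

Then use KE = ½mv² to find velocity:
v = √(2·KE/m) = √(2 × 3.2139e-19 J / 9.109e-31 kg)
v = 8.4001e+05 m/s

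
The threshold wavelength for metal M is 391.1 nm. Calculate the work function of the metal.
3.17 eV

At the threshold wavelength, photon energy equals work function:
φ = hc/λ₀

Calculating:
φ = (6.626×10⁻³⁴ J·s)(3×10⁸ m/s) / (391.1×10⁻⁹ m)
φ = 3.17 eV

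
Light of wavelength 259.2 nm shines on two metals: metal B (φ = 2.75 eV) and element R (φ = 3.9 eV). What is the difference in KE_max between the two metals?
1.1500 eV

Using KE_max = hc/λ - φ for each metal:

Photon energy: E = hc/λ = 4.7833 eV

For metal B (φ₁ = 2.75 eV):
KE₁ = E - φ₁ = 4.7833 - 2.75 = 2.0333 eV

For element R (φ₂ = 3.9 eV):
KE₂ = E - φ₂ = 4.7833 - 3.9 = 0.8833 eV

Difference:
ΔKE = KE₁ - KE₂ = 2.0333 - 0.8833 = 1.1500 eV

Note: The difference equals the difference in work functions: 3.9 - 2.75 = 1.15 eV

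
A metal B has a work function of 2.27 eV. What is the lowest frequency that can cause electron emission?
5.4888e+14 Hz

The threshold frequency is when the photon energy equals the work function:
hf₀ = φ

Solving for f₀:
f₀ = φ/h = (2.27 eV × 1.602×10⁻¹⁹ J/eV) / (6.626×10⁻³⁴ J·s)
f₀ = 5.4888e+14 Hz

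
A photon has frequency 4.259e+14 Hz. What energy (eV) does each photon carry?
1.7614 eV

Using E = hf:

E = hf = (6.626×10⁻³⁴ J·s)(4.259e+14 Hz)
E = 1.7614 eV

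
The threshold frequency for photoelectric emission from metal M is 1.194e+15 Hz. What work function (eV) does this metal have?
4.94 eV

At the threshold frequency, photon energy equals work function:
φ = hf₀

Calculating:
φ = (6.626×10⁻³⁴ J·s)(1.194e+15 Hz)
φ = 4.94 eV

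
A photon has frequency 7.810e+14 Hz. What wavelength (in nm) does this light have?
383.86 nm

Using the wave equation: c = fλ

Solving for wavelength:
λ = c/f = (3×10⁸ m/s) / (7.810e+14 Hz)
λ = 383.86 nm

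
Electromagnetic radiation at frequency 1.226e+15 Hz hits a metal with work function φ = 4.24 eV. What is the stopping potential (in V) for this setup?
0.8303 V

The stopping potential V_s satisfies: eV_s = KE_max

First, find KE_max using Einstein's equation:
E_photon = hf = (6.626×10⁻³⁴ J·s)(1.226e+15 Hz) = 5.0703 eV
KE_max = E_photon - φ = 5.0703 - 4.24 = 0.8303 eV

Since eV_s = KE_max:
V_s = KE_max/e = 0.8303 V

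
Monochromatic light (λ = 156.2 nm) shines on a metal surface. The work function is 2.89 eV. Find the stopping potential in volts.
5.0475 V

The stopping potential V_s satisfies: eV_s = KE_max

First, find KE_max using Einstein's equation:
E_photon = hc/λ = 7.9375 eV
KE_max = E_photon - φ = 7.9375 - 2.89 = 5.0475 eV

Since eV_s = KE_max:
V_s = KE_max/e = 5.0475 V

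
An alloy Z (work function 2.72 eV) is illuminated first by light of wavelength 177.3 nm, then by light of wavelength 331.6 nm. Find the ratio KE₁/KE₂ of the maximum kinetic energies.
4.1934

Using Einstein's equation: KE_max = hc/λ - φ

For λ₁ = 177.3 nm:
E₁ = hc/λ₁ = 6.9929 eV
KE₁ = E₁ - φ = 6.9929 - 2.72 = 4.2729 eV

For λ₂ = 331.6 nm:
E₂ = hc/λ₂ = 3.7390 eV
KE₂ = E₂ - φ = 3.7390 - 2.72 = 1.0190 eV

Ratio: KE₁/KE₂ = 4.2729/1.0190 = 4.1934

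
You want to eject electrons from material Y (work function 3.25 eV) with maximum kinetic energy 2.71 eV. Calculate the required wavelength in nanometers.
208.03 nm

From Einstein's equation: KE_max = hc/λ - φ

Rearranging for λ:
hc/λ = KE_max + φ
λ = hc/(KE_max + φ)

Required photon energy:
E_photon = KE_max + φ = 2.71 + 3.25 = 5.96 eV

Required wavelength:
λ = hc/E_photon = (6.626×10⁻³⁴)(3×10⁸) / (5.96 × 1.602×10⁻¹⁹)
λ = 208.03 nm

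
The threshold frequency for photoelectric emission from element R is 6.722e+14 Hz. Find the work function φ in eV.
2.78 eV

At the threshold frequency, photon energy equals work function:
φ = hf₀

Calculating:
φ = (6.626×10⁻³⁴ J·s)(6.722e+14 Hz)
φ = 2.78 eV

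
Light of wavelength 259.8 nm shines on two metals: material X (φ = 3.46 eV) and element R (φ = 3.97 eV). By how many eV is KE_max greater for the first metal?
0.5100 eV

Using KE_max = hc/λ - φ for each metal:

Photon energy: E = hc/λ = 4.7723 eV

For material X (φ₁ = 3.46 eV):
KE₁ = E - φ₁ = 4.7723 - 3.46 = 1.3123 eV

For element R (φ₂ = 3.97 eV):
KE₂ = E - φ₂ = 4.7723 - 3.97 = 0.8023 eV

Difference:
ΔKE = KE₁ - KE₂ = 1.3123 - 0.8023 = 0.5100 eV

Note: The difference equals the difference in work functions: 3.97 - 3.46 = 0.51 eV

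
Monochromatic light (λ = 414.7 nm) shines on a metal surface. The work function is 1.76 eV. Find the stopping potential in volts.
1.2297 V

The stopping potential V_s satisfies: eV_s = KE_max

First, find KE_max using Einstein's equation:
E_photon = hc/λ = 2.9897 eV
KE_max = E_photon - φ = 2.9897 - 1.76 = 1.2297 eV

Since eV_s = KE_max:
V_s = KE_max/e = 1.2297 V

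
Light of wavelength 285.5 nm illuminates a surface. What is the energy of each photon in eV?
4.3427 eV

Using E = hf = hc/λ:

E = hc/λ = (6.626×10⁻³⁴ J·s)(3×10⁸ m/s) / (285.5×10⁻⁹ m)
E = 4.3427 eV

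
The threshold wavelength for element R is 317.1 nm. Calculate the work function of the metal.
3.91 eV

At the threshold wavelength, photon energy equals work function:
φ = hc/λ₀

Calculating:
φ = (6.626×10⁻³⁴ J·s)(3×10⁸ m/s) / (317.1×10⁻⁹ m)
φ = 3.91 eV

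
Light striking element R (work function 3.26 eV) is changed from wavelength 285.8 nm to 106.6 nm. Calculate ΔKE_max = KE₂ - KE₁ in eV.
7.2926 eV

Using Einstein's equation: KE_max = hc/λ - φ

For λ₁ = 285.8 nm:
KE₁ = hc/λ₁ - φ = 4.3381 - 3.26 = 1.0781 eV

For λ₂ = 106.6 nm:
KE₂ = hc/λ₂ - φ = 11.6308 - 3.26 = 8.3708 eV

Change in KE:
ΔKE = KE₂ - KE₁ = 8.3708 - 1.0781 = 7.2926 eV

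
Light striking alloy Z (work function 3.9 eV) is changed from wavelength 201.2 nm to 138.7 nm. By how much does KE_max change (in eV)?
2.7768 eV

Using Einstein's equation: KE_max = hc/λ - φ

For λ₁ = 201.2 nm:
KE₁ = hc/λ₁ - φ = 6.1622 - 3.9 = 2.2622 eV

For λ₂ = 138.7 nm:
KE₂ = hc/λ₂ - φ = 8.9390 - 3.9 = 5.0390 eV

Change in KE:
ΔKE = KE₂ - KE₁ = 5.0390 - 2.2622 = 2.7768 eV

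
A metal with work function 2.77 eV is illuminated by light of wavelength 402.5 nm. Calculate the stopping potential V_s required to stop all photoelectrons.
0.3104 V

The stopping potential V_s satisfies: eV_s = KE_max

First, find KE_max using Einstein's equation:
E_photon = hc/λ = 3.0804 eV
KE_max = E_photon - φ = 3.0804 - 2.77 = 0.3104 eV

Since eV_s = KE_max:
V_s = KE_max/e = 0.3104 V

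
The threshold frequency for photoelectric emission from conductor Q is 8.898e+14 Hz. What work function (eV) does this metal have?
3.68 eV

At the threshold frequency, photon energy equals work function:
φ = hf₀

Calculating:
φ = (6.626×10⁻³⁴ J·s)(8.898e+14 Hz)
φ = 3.68 eV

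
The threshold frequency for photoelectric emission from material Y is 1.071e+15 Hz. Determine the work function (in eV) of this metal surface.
4.43 eV

At the threshold frequency, photon energy equals work function:
φ = hf₀

Calculating:
φ = (6.626×10⁻³⁴ J·s)(1.071e+15 Hz)
φ = 4.43 eV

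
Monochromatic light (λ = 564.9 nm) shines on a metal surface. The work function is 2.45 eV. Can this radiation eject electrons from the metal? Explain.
No

For photoemission, the photon energy must exceed the work function.

Photon energy: E = hc/λ = 2.1948 eV
Work function: φ = 2.45 eV

Since E_photon (2.1948 eV) < φ (2.45 eV), photoemission will NOT occur.
The threshold wavelength is λ₀ = hc/φ = 506.1 nm.
Since 564.9 nm > 506.1 nm, the photons lack sufficient energy.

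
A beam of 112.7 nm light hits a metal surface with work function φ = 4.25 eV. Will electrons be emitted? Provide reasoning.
Yes

For photoemission, the photon energy must exceed the work function.

Photon energy: E = hc/λ = 11.0013 eV
Work function: φ = 4.25 eV

Since E_photon (11.0013 eV) > φ (4.25 eV), photoemission WILL occur.
The threshold wavelength is λ₀ = hc/φ = 291.7 nm.
Since 112.7 nm < 291.7 nm, the light has sufficient energy.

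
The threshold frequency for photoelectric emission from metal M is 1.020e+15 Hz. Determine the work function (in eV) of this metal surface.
4.22 eV

At the threshold frequency, photon energy equals work function:
φ = hf₀

Calculating:
φ = (6.626×10⁻³⁴ J·s)(1.020e+15 Hz)
φ = 4.22 eV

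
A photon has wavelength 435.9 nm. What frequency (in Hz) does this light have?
6.8776e+14 Hz

Using the wave equation: c = fλ

Solving for frequency:
f = c/λ = (3×10⁸ m/s) / (435.9×10⁻⁹ m)
f = 6.8776e+14 Hz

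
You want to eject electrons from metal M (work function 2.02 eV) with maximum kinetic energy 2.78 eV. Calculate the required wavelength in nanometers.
258.30 nm

From Einstein's equation: KE_max = hc/λ - φ

Rearranging for λ:
hc/λ = KE_max + φ
λ = hc/(KE_max + φ)

Required photon energy:
E_photon = KE_max + φ = 2.78 + 2.02 = 4.80 eV

Required wavelength:
λ = hc/E_photon = (6.626×10⁻³⁴)(3×10⁸) / (4.80 × 1.602×10⁻¹⁹)
λ = 258.30 nm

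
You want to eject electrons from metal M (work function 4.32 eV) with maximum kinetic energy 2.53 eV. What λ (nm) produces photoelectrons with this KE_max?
181.00 nm

From Einstein's equation: KE_max = hc/λ - φ

Rearranging for λ:
hc/λ = KE_max + φ
λ = hc/(KE_max + φ)

Required photon energy:
E_photon = KE_max + φ = 2.53 + 4.32 = 6.85 eV

Required wavelength:
λ = hc/E_photon = (6.626×10⁻³⁴)(3×10⁸) / (6.85 × 1.602×10⁻¹⁹)
λ = 181.00 nm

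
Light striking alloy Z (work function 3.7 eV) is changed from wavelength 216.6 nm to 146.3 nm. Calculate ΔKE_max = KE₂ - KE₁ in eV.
2.7505 eV

Using Einstein's equation: KE_max = hc/λ - φ

For λ₁ = 216.6 nm:
KE₁ = hc/λ₁ - φ = 5.7241 - 3.7 = 2.0241 eV

For λ₂ = 146.3 nm:
KE₂ = hc/λ₂ - φ = 8.4747 - 3.7 = 4.7747 eV

Change in KE:
ΔKE = KE₂ - KE₁ = 4.7747 - 2.0241 = 2.7505 eV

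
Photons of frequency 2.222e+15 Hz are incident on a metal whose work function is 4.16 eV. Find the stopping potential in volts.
5.0295 V

The stopping potential V_s satisfies: eV_s = KE_max

First, find KE_max using Einstein's equation:
E_photon = hf = (6.626×10⁻³⁴ J·s)(2.222e+15 Hz) = 9.1895 eV
KE_max = E_photon - φ = 9.1895 - 4.16 = 5.0295 eV

Since eV_s = KE_max:
V_s = KE_max/e = 5.0295 V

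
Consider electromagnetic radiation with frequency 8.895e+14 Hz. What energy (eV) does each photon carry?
3.6787 eV

Using E = hf:

E = hf = (6.626×10⁻³⁴ J·s)(8.895e+14 Hz)
E = 3.6787 eV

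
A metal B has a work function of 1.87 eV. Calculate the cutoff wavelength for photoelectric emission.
663.02 nm

The threshold wavelength is when the photon energy equals the work function:
hc/λ₀ = φ

Solving for λ₀:
λ₀ = hc/φ = (6.626×10⁻³⁴ J·s)(3×10⁸ m/s) / (1.87 eV × 1.602×10⁻¹⁹ J/eV)
λ₀ = 663.02 nm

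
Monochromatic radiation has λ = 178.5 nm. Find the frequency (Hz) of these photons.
1.6795e+15 Hz

Using the wave equation: c = fλ

Solving for frequency:
f = c/λ = (3×10⁸ m/s) / (178.5×10⁻⁹ m)
f = 1.6795e+15 Hz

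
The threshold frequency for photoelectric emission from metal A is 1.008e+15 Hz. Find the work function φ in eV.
4.17 eV

At the threshold frequency, photon energy equals work function:
φ = hf₀

Calculating:
φ = (6.626×10⁻³⁴ J·s)(1.008e+15 Hz)
φ = 4.17 eV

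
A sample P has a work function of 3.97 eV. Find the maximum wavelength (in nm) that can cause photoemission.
312.30 nm

The threshold wavelength is when the photon energy equals the work function:
hc/λ₀ = φ

Solving for λ₀:
λ₀ = hc/φ = (6.626×10⁻³⁴ J·s)(3×10⁸ m/s) / (3.97 eV × 1.602×10⁻¹⁹ J/eV)
λ₀ = 312.30 nm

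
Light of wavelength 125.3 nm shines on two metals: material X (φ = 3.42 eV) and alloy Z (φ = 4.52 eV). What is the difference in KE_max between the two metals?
1.1000 eV

Using KE_max = hc/λ - φ for each metal:

Photon energy: E = hc/λ = 9.8950 eV

For material X (φ₁ = 3.42 eV):
KE₁ = E - φ₁ = 9.8950 - 3.42 = 6.4750 eV

For alloy Z (φ₂ = 4.52 eV):
KE₂ = E - φ₂ = 9.8950 - 4.52 = 5.3750 eV

Difference:
ΔKE = KE₁ - KE₂ = 6.4750 - 5.3750 = 1.1000 eV

Note: The difference equals the difference in work functions: 4.52 - 3.42 = 1.10 eV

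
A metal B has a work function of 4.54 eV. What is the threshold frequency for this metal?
1.0978e+15 Hz

The threshold frequency is when the photon energy equals the work function:
hf₀ = φ

Solving for f₀:
f₀ = φ/h = (4.54 eV × 1.602×10⁻¹⁹ J/eV) / (6.626×10⁻³⁴ J·s)
f₀ = 1.0978e+15 Hz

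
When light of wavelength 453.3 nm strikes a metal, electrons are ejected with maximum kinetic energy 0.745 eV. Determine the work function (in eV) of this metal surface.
1.99 eV

From Einstein's photoelectric equation: KE_max = hf - φ = hc/λ - φ

Rearranging for φ:
φ = hc/λ - KE_max

Calculate photon energy:
E_photon = hc/λ = 2.7351 eV

Therefore:
φ = 2.7351 - 0.745 = 1.99 eV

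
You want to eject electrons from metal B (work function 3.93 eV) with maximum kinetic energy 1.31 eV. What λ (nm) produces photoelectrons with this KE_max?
236.61 nm

From Einstein's equation: KE_max = hc/λ - φ

Rearranging for λ:
hc/λ = KE_max + φ
λ = hc/(KE_max + φ)

Required photon energy:
E_photon = KE_max + φ = 1.31 + 3.93 = 5.24 eV

Required wavelength:
λ = hc/E_photon = (6.626×10⁻³⁴)(3×10⁸) / (5.24 × 1.602×10⁻¹⁹)
λ = 236.61 nm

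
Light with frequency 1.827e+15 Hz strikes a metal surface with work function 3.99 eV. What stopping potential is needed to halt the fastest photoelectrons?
3.5659 V

The stopping potential V_s satisfies: eV_s = KE_max

First, find KE_max using Einstein's equation:
E_photon = hf = (6.626×10⁻³⁴ J·s)(1.827e+15 Hz) = 7.5559 eV
KE_max = E_photon - φ = 7.5559 - 3.99 = 3.5659 eV

Since eV_s = KE_max:
V_s = KE_max/e = 3.5659 V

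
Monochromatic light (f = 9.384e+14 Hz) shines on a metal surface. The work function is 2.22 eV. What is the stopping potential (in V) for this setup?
1.6609 V

The stopping potential V_s satisfies: eV_s = KE_max

First, find KE_max using Einstein's equation:
E_photon = hf = (6.626×10⁻³⁴ J·s)(9.384e+14 Hz) = 3.8809 eV
KE_max = E_photon - φ = 3.8809 - 2.22 = 1.6609 eV

Since eV_s = KE_max:
V_s = KE_max/e = 1.6609 V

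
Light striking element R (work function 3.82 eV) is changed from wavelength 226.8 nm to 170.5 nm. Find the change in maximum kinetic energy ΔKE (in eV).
1.8051 eV

Using Einstein's equation: KE_max = hc/λ - φ

For λ₁ = 226.8 nm:
KE₁ = hc/λ₁ - φ = 5.4667 - 3.82 = 1.6467 eV

For λ₂ = 170.5 nm:
KE₂ = hc/λ₂ - φ = 7.2718 - 3.82 = 3.4518 eV

Change in KE:
ΔKE = KE₂ - KE₁ = 3.4518 - 1.6467 = 1.8051 eV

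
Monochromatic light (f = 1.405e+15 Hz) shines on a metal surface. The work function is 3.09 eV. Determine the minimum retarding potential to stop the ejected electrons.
2.7206 V

The stopping potential V_s satisfies: eV_s = KE_max

First, find KE_max using Einstein's equation:
E_photon = hf = (6.626×10⁻³⁴ J·s)(1.405e+15 Hz) = 5.8106 eV
KE_max = E_photon - φ = 5.8106 - 3.09 = 2.7206 eV

Since eV_s = KE_max:
V_s = KE_max/e = 2.7206 V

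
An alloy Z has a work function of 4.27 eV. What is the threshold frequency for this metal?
1.0325e+15 Hz

The threshold frequency is when the photon energy equals the work function:
hf₀ = φ

Solving for f₀:
f₀ = φ/h = (4.27 eV × 1.602×10⁻¹⁹ J/eV) / (6.626×10⁻³⁴ J·s)
f₀ = 1.0325e+15 Hz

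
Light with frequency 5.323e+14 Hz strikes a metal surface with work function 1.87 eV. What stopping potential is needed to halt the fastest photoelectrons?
0.3314 V

The stopping potential V_s satisfies: eV_s = KE_max

First, find KE_max using Einstein's equation:
E_photon = hf = (6.626×10⁻³⁴ J·s)(5.323e+14 Hz) = 2.2014 eV
KE_max = E_photon - φ = 2.2014 - 1.87 = 0.3314 eV

Since eV_s = KE_max:
V_s = KE_max/e = 0.3314 V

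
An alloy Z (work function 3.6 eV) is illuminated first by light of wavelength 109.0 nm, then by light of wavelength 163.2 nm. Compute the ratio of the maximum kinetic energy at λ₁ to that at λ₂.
1.9451

Using Einstein's equation: KE_max = hc/λ - φ

For λ₁ = 109.0 nm:
E₁ = hc/λ₁ = 11.3747 eV
KE₁ = E₁ - φ = 11.3747 - 3.6 = 7.7747 eV

For λ₂ = 163.2 nm:
E₂ = hc/λ₂ = 7.5971 eV
KE₂ = E₂ - φ = 7.5971 - 3.6 = 3.9971 eV

Ratio: KE₁/KE₂ = 7.7747/3.9971 = 1.9451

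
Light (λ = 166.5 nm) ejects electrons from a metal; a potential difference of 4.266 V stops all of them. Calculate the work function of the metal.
3.18 eV

The stopping potential gives the maximum kinetic energy: KE_max = eV_s = 4.266 eV

From Einstein's photoelectric equation: KE_max = hc/λ - φ
Rearranging: φ = hc/λ - KE_max

Calculate photon energy:
E_photon = hc/λ = (6.626×10⁻³⁴ J·s)(3×10⁸ m/s) / (166.5×10⁻⁹ m) = 7.4465 eV

Therefore:
φ = 7.4465 - 4.266 = 3.18 eV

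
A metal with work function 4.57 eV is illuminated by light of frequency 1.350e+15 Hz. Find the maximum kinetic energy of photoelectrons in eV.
1.0132 eV

Using Einstein's photoelectric equation: KE_max = hf - φ

First, calculate the photon energy:
E_photon = hf = (6.626×10⁻³⁴ J·s)(1.350e+15 Hz)
E_photon = 5.5832 eV

Then, the maximum kinetic energy:
KE_max = E_photon - φ = 5.5832 eV - 4.57 eV = 1.0132 eV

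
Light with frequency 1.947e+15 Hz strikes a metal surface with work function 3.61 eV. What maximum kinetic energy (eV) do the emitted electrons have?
4.4421 eV

Using Einstein's photoelectric equation: KE_max = hf - φ

First, calculate the photon energy:
E_photon = hf = (6.626×10⁻³⁴ J·s)(1.947e+15 Hz)
E_photon = 8.0521 eV

Then, the maximum kinetic energy:
KE_max = E_photon - φ = 8.0521 eV - 3.61 eV = 4.4421 eV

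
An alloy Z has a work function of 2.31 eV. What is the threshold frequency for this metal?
5.5856e+14 Hz

The threshold frequency is when the photon energy equals the work function:
hf₀ = φ

Solving for f₀:
f₀ = φ/h = (2.31 eV × 1.602×10⁻¹⁹ J/eV) / (6.626×10⁻³⁴ J·s)
f₀ = 5.5856e+14 Hz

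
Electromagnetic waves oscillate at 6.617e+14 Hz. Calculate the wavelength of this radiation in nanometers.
453.06 nm

Using the wave equation: c = fλ

Solving for wavelength:
λ = c/f = (3×10⁸ m/s) / (6.617e+14 Hz)
λ = 453.06 nm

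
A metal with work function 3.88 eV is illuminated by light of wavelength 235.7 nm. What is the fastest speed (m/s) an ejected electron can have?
6.9680e+05 m/s

First, find the maximum kinetic energy:
E_photon = hc/λ = 5.2603 eV
KE_max = E_photon - φ = 5.2603 - 3.88 = 1.3803 eV

Convert to Joules: KE_max = 1.3803 × 1.602×10⁻¹⁹ J = 2.2114e-19 J

Then use KE = ½mv² to find velocity:
v = √(2·KE/m) = √(2 × 2.2114e-19 J / 9.109e-31 kg)
v = 6.9680e+05 m/s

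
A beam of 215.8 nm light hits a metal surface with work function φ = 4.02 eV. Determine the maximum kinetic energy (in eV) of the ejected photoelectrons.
1.7253 eV

Using Einstein's photoelectric equation: KE_max = hf - φ = hc/λ - φ

First, calculate the photon energy:
E_photon = hc/λ = (6.626×10⁻³⁴ J·s)(3×10⁸ m/s) / (215.8×10⁻⁹ m)
E_photon = 5.7453 eV

Then, the maximum kinetic energy:
KE_max = E_photon - φ = 5.7453 eV - 4.02 eV = 1.7253 eV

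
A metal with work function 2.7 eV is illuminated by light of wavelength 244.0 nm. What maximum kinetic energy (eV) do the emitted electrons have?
2.3813 eV

Using Einstein's photoelectric equation: KE_max = hf - φ = hc/λ - φ

First, calculate the photon energy:
E_photon = hc/λ = (6.626×10⁻³⁴ J·s)(3×10⁸ m/s) / (244.0×10⁻⁹ m)
E_photon = 5.0813 eV

Then, the maximum kinetic energy:
KE_max = E_photon - φ = 5.0813 eV - 2.7 eV = 2.3813 eV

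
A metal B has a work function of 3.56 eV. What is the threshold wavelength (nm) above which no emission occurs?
348.27 nm

The threshold wavelength is when the photon energy equals the work function:
hc/λ₀ = φ

Solving for λ₀:
λ₀ = hc/φ = (6.626×10⁻³⁴ J·s)(3×10⁸ m/s) / (3.56 eV × 1.602×10⁻¹⁹ J/eV)
λ₀ = 348.27 nm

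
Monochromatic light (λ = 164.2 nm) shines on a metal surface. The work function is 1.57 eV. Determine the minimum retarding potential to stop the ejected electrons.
5.9808 V

The stopping potential V_s satisfies: eV_s = KE_max

First, find KE_max using Einstein's equation:
E_photon = hc/λ = 7.5508 eV
KE_max = E_photon - φ = 7.5508 - 1.57 = 5.9808 eV

Since eV_s = KE_max:
V_s = KE_max/e = 5.9808 V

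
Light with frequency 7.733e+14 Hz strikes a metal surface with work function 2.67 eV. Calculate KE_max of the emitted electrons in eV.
0.5281 eV

Using Einstein's photoelectric equation: KE_max = hf - φ

First, calculate the photon energy:
E_photon = hf = (6.626×10⁻³⁴ J·s)(7.733e+14 Hz)
E_photon = 3.1981 eV

Then, the maximum kinetic energy:
KE_max = E_photon - φ = 3.1981 eV - 2.67 eV = 0.5281 eV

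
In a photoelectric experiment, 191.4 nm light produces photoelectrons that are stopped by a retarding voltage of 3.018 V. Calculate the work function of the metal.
3.46 eV

The stopping potential gives the maximum kinetic energy: KE_max = eV_s = 3.018 eV

From Einstein's photoelectric equation: KE_max = hc/λ - φ
Rearranging: φ = hc/λ - KE_max

Calculate photon energy:
E_photon = hc/λ = (6.626×10⁻³⁴ J·s)(3×10⁸ m/s) / (191.4×10⁻⁹ m) = 6.4778 eV

Therefore:
φ = 6.4778 - 3.018 = 3.46 eV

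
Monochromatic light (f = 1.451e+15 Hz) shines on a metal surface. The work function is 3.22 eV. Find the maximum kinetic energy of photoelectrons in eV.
2.7809 eV

Using Einstein's photoelectric equation: KE_max = hf - φ

First, calculate the photon energy:
E_photon = hf = (6.626×10⁻³⁴ J·s)(1.451e+15 Hz)
E_photon = 6.0009 eV

Then, the maximum kinetic energy:
KE_max = E_photon - φ = 6.0009 eV - 3.22 eV = 2.7809 eV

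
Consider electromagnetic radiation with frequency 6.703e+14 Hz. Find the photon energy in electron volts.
2.7721 eV

Using E = hf:

E = hf = (6.626×10⁻³⁴ J·s)(6.703e+14 Hz)
E = 2.7721 eV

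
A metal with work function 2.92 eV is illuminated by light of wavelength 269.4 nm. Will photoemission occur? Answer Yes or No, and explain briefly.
Yes

For photoemission, the photon energy must exceed the work function.

Photon energy: E = hc/λ = 4.6022 eV
Work function: φ = 2.92 eV

Since E_photon (4.6022 eV) > φ (2.92 eV), photoemission WILL occur.
The threshold wavelength is λ₀ = hc/φ = 424.6 nm.
Since 269.4 nm < 424.6 nm, the light has sufficient energy.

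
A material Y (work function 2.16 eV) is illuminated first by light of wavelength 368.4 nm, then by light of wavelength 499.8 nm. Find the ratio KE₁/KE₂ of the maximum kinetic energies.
3.7592

Using Einstein's equation: KE_max = hc/λ - φ

For λ₁ = 368.4 nm:
E₁ = hc/λ₁ = 3.3655 eV
KE₁ = E₁ - φ = 3.3655 - 2.16 = 1.2055 eV

For λ₂ = 499.8 nm:
E₂ = hc/λ₂ = 2.4807 eV
KE₂ = E₂ - φ = 2.4807 - 2.16 = 0.3207 eV

Ratio: KE₁/KE₂ = 1.2055/0.3207 = 3.7592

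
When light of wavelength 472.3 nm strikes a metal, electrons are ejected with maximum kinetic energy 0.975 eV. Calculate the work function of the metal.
1.65 eV

From Einstein's photoelectric equation: KE_max = hf - φ = hc/λ - φ

Rearranging for φ:
φ = hc/λ - KE_max

Calculate photon energy:
E_photon = hc/λ = 2.6251 eV

Therefore:
φ = 2.6251 - 0.975 = 1.65 eV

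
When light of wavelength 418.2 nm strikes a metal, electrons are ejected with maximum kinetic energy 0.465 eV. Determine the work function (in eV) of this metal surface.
2.50 eV

From Einstein's photoelectric equation: KE_max = hf - φ = hc/λ - φ

Rearranging for φ:
φ = hc/λ - KE_max

Calculate photon energy:
E_photon = hc/λ = 2.9647 eV

Therefore:
φ = 2.9647 - 0.465 = 2.50 eV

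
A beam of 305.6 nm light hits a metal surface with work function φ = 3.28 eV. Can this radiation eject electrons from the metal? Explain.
Yes

For photoemission, the photon energy must exceed the work function.

Photon energy: E = hc/λ = 4.0571 eV
Work function: φ = 3.28 eV

Since E_photon (4.0571 eV) > φ (3.28 eV), photoemission WILL occur.
The threshold wavelength is λ₀ = hc/φ = 378.0 nm.
Since 305.6 nm < 378.0 nm, the light has sufficient energy.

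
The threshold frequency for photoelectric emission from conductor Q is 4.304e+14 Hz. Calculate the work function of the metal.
1.78 eV

At the threshold frequency, photon energy equals work function:
φ = hf₀

Calculating:
φ = (6.626×10⁻³⁴ J·s)(4.304e+14 Hz)
φ = 1.78 eV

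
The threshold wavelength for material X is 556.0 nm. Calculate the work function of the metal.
2.23 eV

At the threshold wavelength, photon energy equals work function:
φ = hc/λ₀

Calculating:
φ = (6.626×10⁻³⁴ J·s)(3×10⁸ m/s) / (556.0×10⁻⁹ m)
φ = 2.23 eV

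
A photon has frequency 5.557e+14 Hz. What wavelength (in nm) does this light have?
539.49 nm

Using the wave equation: c = fλ

Solving for wavelength:
λ = c/f = (3×10⁸ m/s) / (5.557e+14 Hz)
λ = 539.49 nm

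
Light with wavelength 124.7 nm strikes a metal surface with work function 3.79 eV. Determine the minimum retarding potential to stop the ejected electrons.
6.1526 V

The stopping potential V_s satisfies: eV_s = KE_max

First, find KE_max using Einstein's equation:
E_photon = hc/λ = 9.9426 eV
KE_max = E_photon - φ = 9.9426 - 3.79 = 6.1526 eV

Since eV_s = KE_max:
V_s = KE_max/e = 6.1526 V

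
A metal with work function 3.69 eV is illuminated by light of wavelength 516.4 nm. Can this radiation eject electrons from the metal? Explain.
No

For photoemission, the photon energy must exceed the work function.

Photon energy: E = hc/λ = 2.4009 eV
Work function: φ = 3.69 eV

Since E_photon (2.4009 eV) < φ (3.69 eV), photoemission will NOT occur.
The threshold wavelength is λ₀ = hc/φ = 336.0 nm.
Since 516.4 nm > 336.0 nm, the photons lack sufficient energy.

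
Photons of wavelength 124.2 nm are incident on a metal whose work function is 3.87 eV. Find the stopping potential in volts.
6.1126 V

The stopping potential V_s satisfies: eV_s = KE_max

First, find KE_max using Einstein's equation:
E_photon = hc/λ = 9.9826 eV
KE_max = E_photon - φ = 9.9826 - 3.87 = 6.1126 eV

Since eV_s = KE_max:
V_s = KE_max/e = 6.1126 V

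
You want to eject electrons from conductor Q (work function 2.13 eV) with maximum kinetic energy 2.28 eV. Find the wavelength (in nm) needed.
281.14 nm

From Einstein's equation: KE_max = hc/λ - φ

Rearranging for λ:
hc/λ = KE_max + φ
λ = hc/(KE_max + φ)

Required photon energy:
E_photon = KE_max + φ = 2.28 + 2.13 = 4.41 eV

Required wavelength:
λ = hc/E_photon = (6.626×10⁻³⁴)(3×10⁸) / (4.41 × 1.602×10⁻¹⁹)
λ = 281.14 nm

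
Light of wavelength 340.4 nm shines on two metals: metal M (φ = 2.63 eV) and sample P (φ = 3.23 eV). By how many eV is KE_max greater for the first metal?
0.6000 eV

Using KE_max = hc/λ - φ for each metal:

Photon energy: E = hc/λ = 3.6423 eV

For metal M (φ₁ = 2.63 eV):
KE₁ = E - φ₁ = 3.6423 - 2.63 = 1.0123 eV

For sample P (φ₂ = 3.23 eV):
KE₂ = E - φ₂ = 3.6423 - 3.23 = 0.4123 eV

Difference:
ΔKE = KE₁ - KE₂ = 1.0123 - 0.4123 = 0.6000 eV

Note: The difference equals the difference in work functions: 3.23 - 2.63 = 0.60 eV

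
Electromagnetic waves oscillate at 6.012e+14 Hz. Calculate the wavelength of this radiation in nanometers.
498.66 nm

Using the wave equation: c = fλ

Solving for wavelength:
λ = c/f = (3×10⁸ m/s) / (6.012e+14 Hz)
λ = 498.66 nm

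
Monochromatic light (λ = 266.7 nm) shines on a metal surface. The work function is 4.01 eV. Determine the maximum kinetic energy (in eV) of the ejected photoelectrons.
0.6388 eV

Using Einstein's photoelectric equation: KE_max = hf - φ = hc/λ - φ

First, calculate the photon energy:
E_photon = hc/λ = (6.626×10⁻³⁴ J·s)(3×10⁸ m/s) / (266.7×10⁻⁹ m)
E_photon = 4.6488 eV

Then, the maximum kinetic energy:
KE_max = E_photon - φ = 4.6488 eV - 4.01 eV = 0.6388 eV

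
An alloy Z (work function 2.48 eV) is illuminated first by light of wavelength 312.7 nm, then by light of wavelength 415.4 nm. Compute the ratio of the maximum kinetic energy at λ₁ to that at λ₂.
2.9423

Using Einstein's equation: KE_max = hc/λ - φ

For λ₁ = 312.7 nm:
E₁ = hc/λ₁ = 3.9650 eV
KE₁ = E₁ - φ = 3.9650 - 2.48 = 1.4850 eV

For λ₂ = 415.4 nm:
E₂ = hc/λ₂ = 2.9847 eV
KE₂ = E₂ - φ = 2.9847 - 2.48 = 0.5047 eV

Ratio: KE₁/KE₂ = 1.4850/0.5047 = 2.9423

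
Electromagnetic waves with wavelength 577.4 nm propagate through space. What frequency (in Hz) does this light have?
5.1921e+14 Hz

Using the wave equation: c = fλ

Solving for frequency:
f = c/λ = (3×10⁸ m/s) / (577.4×10⁻⁹ m)
f = 5.1921e+14 Hz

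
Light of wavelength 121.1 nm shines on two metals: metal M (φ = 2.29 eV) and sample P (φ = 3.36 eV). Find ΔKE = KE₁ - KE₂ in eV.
1.0700 eV

Using KE_max = hc/λ - φ for each metal:

Photon energy: E = hc/λ = 10.2382 eV

For metal M (φ₁ = 2.29 eV):
KE₁ = E - φ₁ = 10.2382 - 2.29 = 7.9482 eV

For sample P (φ₂ = 3.36 eV):
KE₂ = E - φ₂ = 10.2382 - 3.36 = 6.8782 eV

Difference:
ΔKE = KE₁ - KE₂ = 7.9482 - 6.8782 = 1.0700 eV

Note: The difference equals the difference in work functions: 3.36 - 2.29 = 1.07 eV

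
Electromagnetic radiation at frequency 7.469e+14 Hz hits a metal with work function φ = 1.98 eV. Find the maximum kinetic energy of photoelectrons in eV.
1.1089 eV

Using Einstein's photoelectric equation: KE_max = hf - φ

First, calculate the photon energy:
E_photon = hf = (6.626×10⁻³⁴ J·s)(7.469e+14 Hz)
E_photon = 3.0889 eV

Then, the maximum kinetic energy:
KE_max = E_photon - φ = 3.0889 eV - 1.98 eV = 1.1089 eV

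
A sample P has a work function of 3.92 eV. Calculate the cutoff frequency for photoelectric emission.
9.4785e+14 Hz

The threshold frequency is when the photon energy equals the work function:
hf₀ = φ

Solving for f₀:
f₀ = φ/h = (3.92 eV × 1.602×10⁻¹⁹ J/eV) / (6.626×10⁻³⁴ J·s)
f₀ = 9.4785e+14 Hz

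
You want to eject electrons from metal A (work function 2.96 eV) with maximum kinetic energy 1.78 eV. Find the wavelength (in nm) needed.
261.57 nm

From Einstein's equation: KE_max = hc/λ - φ

Rearranging for λ:
hc/λ = KE_max + φ
λ = hc/(KE_max + φ)

Required photon energy:
E_photon = KE_max + φ = 1.78 + 2.96 = 4.74 eV

Required wavelength:
λ = hc/E_photon = (6.626×10⁻³⁴)(3×10⁸) / (4.74 × 1.602×10⁻¹⁹)
λ = 261.57 nm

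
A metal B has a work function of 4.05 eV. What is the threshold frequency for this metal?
9.7929e+14 Hz

The threshold frequency is when the photon energy equals the work function:
hf₀ = φ

Solving for f₀:
f₀ = φ/h = (4.05 eV × 1.602×10⁻¹⁹ J/eV) / (6.626×10⁻³⁴ J·s)
f₀ = 9.7929e+14 Hz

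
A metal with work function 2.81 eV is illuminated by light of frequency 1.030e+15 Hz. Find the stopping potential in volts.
1.4497 V

The stopping potential V_s satisfies: eV_s = KE_max

First, find KE_max using Einstein's equation:
E_photon = hf = (6.626×10⁻³⁴ J·s)(1.030e+15 Hz) = 4.2597 eV
KE_max = E_photon - φ = 4.2597 - 2.81 = 1.4497 eV

Since eV_s = KE_max:
V_s = KE_max/e = 1.4497 V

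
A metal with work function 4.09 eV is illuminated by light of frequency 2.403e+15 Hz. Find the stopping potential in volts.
5.8480 V

The stopping potential V_s satisfies: eV_s = KE_max

First, find KE_max using Einstein's equation:
E_photon = hf = (6.626×10⁻³⁴ J·s)(2.403e+15 Hz) = 9.9380 eV
KE_max = E_photon - φ = 9.9380 - 4.09 = 5.8480 eV

Since eV_s = KE_max:
V_s = KE_max/e = 5.8480 V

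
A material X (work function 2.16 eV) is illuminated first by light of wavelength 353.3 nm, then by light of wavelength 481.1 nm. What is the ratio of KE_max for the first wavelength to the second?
3.2350

Using Einstein's equation: KE_max = hc/λ - φ

For λ₁ = 353.3 nm:
E₁ = hc/λ₁ = 3.5093 eV
KE₁ = E₁ - φ = 3.5093 - 2.16 = 1.3493 eV

For λ₂ = 481.1 nm:
E₂ = hc/λ₂ = 2.5771 eV
KE₂ = E₂ - φ = 2.5771 - 2.16 = 0.4171 eV

Ratio: KE₁/KE₂ = 1.3493/0.4171 = 3.2350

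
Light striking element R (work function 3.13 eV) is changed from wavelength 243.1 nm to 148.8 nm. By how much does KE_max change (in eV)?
3.2321 eV

Using Einstein's equation: KE_max = hc/λ - φ

For λ₁ = 243.1 nm:
KE₁ = hc/λ₁ - φ = 5.1001 - 3.13 = 1.9701 eV

For λ₂ = 148.8 nm:
KE₂ = hc/λ₂ - φ = 8.3323 - 3.13 = 5.2023 eV

Change in KE:
ΔKE = KE₂ - KE₁ = 5.2023 - 1.9701 = 3.2321 eV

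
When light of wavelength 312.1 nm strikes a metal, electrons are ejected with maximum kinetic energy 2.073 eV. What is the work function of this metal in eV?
1.90 eV

From Einstein's photoelectric equation: KE_max = hf - φ = hc/λ - φ

Rearranging for φ:
φ = hc/λ - KE_max

Calculate photon energy:
E_photon = hc/λ = 3.9726 eV

Therefore:
φ = 3.9726 - 2.073 = 1.90 eV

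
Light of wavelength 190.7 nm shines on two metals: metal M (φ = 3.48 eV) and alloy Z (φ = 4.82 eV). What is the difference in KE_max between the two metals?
1.3400 eV

Using KE_max = hc/λ - φ for each metal:

Photon energy: E = hc/λ = 6.5015 eV

For metal M (φ₁ = 3.48 eV):
KE₁ = E - φ₁ = 6.5015 - 3.48 = 3.0215 eV

For alloy Z (φ₂ = 4.82 eV):
KE₂ = E - φ₂ = 6.5015 - 4.82 = 1.6815 eV

Difference:
ΔKE = KE₁ - KE₂ = 3.0215 - 1.6815 = 1.3400 eV

Note: The difference equals the difference in work functions: 4.82 - 3.48 = 1.34 eV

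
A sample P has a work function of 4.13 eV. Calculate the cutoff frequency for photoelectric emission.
9.9863e+14 Hz

The threshold frequency is when the photon energy equals the work function:
hf₀ = φ

Solving for f₀:
f₀ = φ/h = (4.13 eV × 1.602×10⁻¹⁹ J/eV) / (6.626×10⁻³⁴ J·s)
f₀ = 9.9863e+14 Hz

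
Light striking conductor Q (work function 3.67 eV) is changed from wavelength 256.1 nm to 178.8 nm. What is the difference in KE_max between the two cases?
2.0930 eV

Using Einstein's equation: KE_max = hc/λ - φ

For λ₁ = 256.1 nm:
KE₁ = hc/λ₁ - φ = 4.8412 - 3.67 = 1.1712 eV

For λ₂ = 178.8 nm:
KE₂ = hc/λ₂ - φ = 6.9342 - 3.67 = 3.2642 eV

Change in KE:
ΔKE = KE₂ - KE₁ = 3.2642 - 1.1712 = 2.0930 eV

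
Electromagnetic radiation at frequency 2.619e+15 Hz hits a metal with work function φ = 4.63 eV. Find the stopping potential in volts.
6.2013 V

The stopping potential V_s satisfies: eV_s = KE_max

First, find KE_max using Einstein's equation:
E_photon = hf = (6.626×10⁻³⁴ J·s)(2.619e+15 Hz) = 10.8313 eV
KE_max = E_photon - φ = 10.8313 - 4.63 = 6.2013 eV

Since eV_s = KE_max:
V_s = KE_max/e = 6.2013 V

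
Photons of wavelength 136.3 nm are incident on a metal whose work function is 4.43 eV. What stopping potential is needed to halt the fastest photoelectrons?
4.6664 V

The stopping potential V_s satisfies: eV_s = KE_max

First, find KE_max using Einstein's equation:
E_photon = hc/λ = 9.0964 eV
KE_max = E_photon - φ = 9.0964 - 4.43 = 4.6664 eV

Since eV_s = KE_max:
V_s = KE_max/e = 4.6664 V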